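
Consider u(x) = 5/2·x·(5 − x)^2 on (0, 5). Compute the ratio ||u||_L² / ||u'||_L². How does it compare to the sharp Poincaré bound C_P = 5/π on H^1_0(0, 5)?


||u||_L² / ||u'||_L² = 5*sqrt(14)/14 < C_P = 5/π.

u(x) = 5/2·x·(5 − x)^2, so u'(x) = 15*x^2/2 - 50*x + 125/2.
u(x) = 5/2·x·(5 − x)^2 vanishes at x = 0 and x = 5, so u ∈ H^1_0(0, 5). Differentiate via the product rule and integrate the resulting polynomials term by term.
  ∫_0^5 u² dx = ∫_0^5 (25*x^6/4 - 125*x^5 + 1875*x^4/2 - 3125*x^3 + 15625*x^2/4) dx. Term by term:
    ∫_0^5 25*x^6/4 dx = 1953125/28;  ∫_0^5 -125*x^5 dx = -1953125/6;  ∫_0^5 1875*x^4/2 dx = 1171875/2;
    ∫_0^5 -3125*x^3 dx = -1953125/4;  ∫_0^5 15625*x^2/4 dx = 1953125/12.
  Sum: 1953125/28 − 1953125/6 + 1171875/2 − 1953125/4 + 1953125/12 = 390625/84.
  ∫_0^5 (u')² dx = ∫_0^5 (225*x^4/4 - 750*x^3 + 6875*x^2/2 - 6250*x + 15625/4) dx. Term by term:
    ∫_0^5 225*x^4/4 dx = 140625/4;  ∫_0^5 -750*x^3 dx = -234375/2;  ∫_0^5 6875*x^2/2 dx = 859375/6;
    ∫_0^5 -6250*x dx = -78125;  ∫_0^5 15625/4 dx = 78125/4.
  Sum: 140625/4 − 234375/2 + 859375/6 − 78125 + 78125/4 = 15625/6.
∫_0^5 u² dx = 390625/84, so ||u||_L² = 625*sqrt(21)/42.
∫_0^5 (u')² dx = 15625/6, so ||u'||_L² = 125*sqrt(6)/6.
Ratio ||u||_L² / ||u'||_L² = 5*sqrt(14)/14.
Sharp Poincaré constant on H^1_0(0, 5) is C_P = L/π = 5/π, achieved by sin(π/5·x).
A polynomial bump cannot attain the sharp Poincaré constant (only the first sine eigenfunction does), so the ratio is strictly less than C_P, consistent with ||u||_L² ≤ C_P ||u'||_L².


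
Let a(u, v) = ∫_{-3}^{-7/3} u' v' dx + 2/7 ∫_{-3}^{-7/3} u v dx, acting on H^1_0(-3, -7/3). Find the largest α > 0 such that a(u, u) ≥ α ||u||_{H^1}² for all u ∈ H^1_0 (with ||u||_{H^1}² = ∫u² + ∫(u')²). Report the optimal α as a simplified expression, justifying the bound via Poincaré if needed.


α = (8 + 63*π^2)/(7*(4 + 9*π^2))

Coercivity of a(·,·) on H^1_0(-3, -7/3) means a(u, u) ≥ α ||u||_{H^1}² for every u ∈ H^1_0.
The interval has length L = 2/3, and Poincaré/coercivity depend only on L. Here a(u, u) = ∫(u')² + (2/7)·∫u².
Here 0 < c = 2/7 < 1. The condition a(u,u) ≥ α||u||_{H^1}² reads (1−α)∫(u')² ≥ (α−c)∫u². Any admissible α is ≤ 1 (rapidly oscillating u have ∫u²/∫(u')² → 0), and α = 1 would force 0 ≥ (1−c)∫u², impossible since c < 1; so 1−α > 0. By the sharp Poincaré inequality on H^1_0 of an interval of length L, ∫(u')² ≥ (π/L)²∫u² with equality for the first sine mode sin(π(x−x₀)/L) (x₀ the left endpoint), so the inequality holds for all u iff (1−α)(π/L)² ≥ α − c, i.e. α ≤ ((π/L)² + c)/((π/L)² + 1) = (1 + c(L/π)²)/(1 + (L/π)²). With (π/L)² = 9*π^2/4 and c = 2/7, the largest admissible constant is α = ((π/L)² + c)/((π/L)² + 1).
Simplifying, α = (8 + 63*π^2)/(7*(4 + 9*π^2)).


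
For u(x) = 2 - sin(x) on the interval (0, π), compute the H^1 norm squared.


||u||_{H^1(0,π)}^2 = -8 + 5*π

u'(x) = -cos(x).
Expand u² and (u')² and integrate term by term on (0, π), using: for integers n ≥ 1, ∫_0^π sin²(nx) dx = ∫_0^π cos²(nx) dx = π/2; for n ≠ n', ∫_0^π sin(nx)sin(n'x) dx = ∫_0^π cos(nx)cos(n'x) dx = 0; and by product-to-sum, ∫_0^π sin(nx)cos(n'x) dx = ½∫_0^π [sin((n+n')x) + sin((n−n')x)] dx, which is 0 when n+n' is even and 2n/(n²−n'²) when n+n' is odd (it need not vanish on (0, π)). For the constant mode: ∫_0^π 1 dx = π, ∫_0^π cos(nx) dx = 0, ∫_0^π sin(nx) dx = (1−(−1)^n)/n.
  u² squared terms: (2)²·∫1 dx = 4·π = 4*π;  (-1)²·∫sin(x)² dx = 1·π/2 = π/2.
  u² cross terms: 2·(2)·(-1)·∫1·sin(x) dx = -4·(2) = -8.
  So ∫_0^π u² dx = 4*π + π/2 − 8 = -8 + 9*π/2.
  (u')² squared terms: (-1)²·∫cos(x)² dx = 1·π/2 = π/2.
  So ∫_0^π (u')² dx = π/2.
||u||_{H^1}^2 = (-8 + 9*π/2) + (π/2) = -8 + 5*π.


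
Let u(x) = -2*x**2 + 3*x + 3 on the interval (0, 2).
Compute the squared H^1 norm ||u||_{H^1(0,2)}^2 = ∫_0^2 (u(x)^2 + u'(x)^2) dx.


||u||_{H^1}^2 = 544/15

The H^1 norm (squared) on an interval (0, L) is
  ||u||_{H^1}^2 = ∫_0^L u(x)^2 dx + ∫_0^L u'(x)^2 dx.
Compute u'(x) = 3 - 4*x.
Then u(x)^2 = 4*x**4 - 12*x**3 - 3*x**2 + 18*x + 9 and u'(x)^2 = 16*x**2 - 24*x + 9.
Integrate each monomial from 0 to 2 using ∫_0^2 c·x^n dx = c·2^(n+1)/(n+1):
  ∫_0^2 u(x)^2 dx = ∫_0^2 (4*x^4 - 12*x^3 - 3*x^2 + 18*x + 9) dx. Term by term:
    ∫_0^2 4*x^4 dx = 128/5;  ∫_0^2 -12*x^3 dx = -48;  ∫_0^2 -3*x^2 dx = -8;
    ∫_0^2 18*x dx = 36;  ∫_0^2 9 dx = 18.
  Sum: 128/5 − 48 − 8 + 36 + 18 = 118/5.
  ∫_0^2 u'(x)^2 dx = ∫_0^2 (16*x^2 - 24*x + 9) dx. Term by term:
    ∫_0^2 16*x^2 dx = 128/3;  ∫_0^2 -24*x dx = -48;  ∫_0^2 9 dx = 18.
  Sum: 128/3 − 48 + 18 = 38/3.
Adding: ||u||_{H^1}^2 = 118/5 + 38/3 = 544/15.


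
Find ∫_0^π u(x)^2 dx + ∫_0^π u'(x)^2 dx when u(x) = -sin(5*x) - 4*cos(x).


||u||_{H^1(0,π)}^2 = 29*π

u'(x) = 4*sin(x) - 5*cos(5*x).
Expand u² and (u')² and integrate term by term on (0, π), using: for integers n ≥ 1, ∫_0^π sin²(nx) dx = ∫_0^π cos²(nx) dx = π/2; for n ≠ n', ∫_0^π sin(nx)sin(n'x) dx = ∫_0^π cos(nx)cos(n'x) dx = 0; and by product-to-sum, ∫_0^π sin(nx)cos(n'x) dx = ½∫_0^π [sin((n+n')x) + sin((n−n')x)] dx, which is 0 when n+n' is even and 2n/(n²−n'²) when n+n' is odd (it need not vanish on (0, π)).
  u² squared terms: (-1)²·∫sin(5x)² dx = 1·π/2 = π/2;  (-4)²·∫cos(x)² dx = 16·π/2 = 8*π.
  u² cross terms: 2·(-1)·(-4)·∫sin(5x)·cos(x) dx = 8·(0) = 0.
  So ∫_0^π u² dx = π/2 + 8*π + 0 = 17*π/2.
  (u')² squared terms: (-5)²·∫cos(5x)² dx = 25·π/2 = 25*π/2;  (4)²·∫sin(x)² dx = 16·π/2 = 8*π.
  (u')² cross terms: 2·(-5)·(4)·∫cos(5x)·sin(x) dx = -40·(0) = 0.
  So ∫_0^π (u')² dx = 25*π/2 + 8*π + 0 = 41*π/2.
||u||_{H^1}^2 = (17*π/2) + (41*π/2) = 29*π.


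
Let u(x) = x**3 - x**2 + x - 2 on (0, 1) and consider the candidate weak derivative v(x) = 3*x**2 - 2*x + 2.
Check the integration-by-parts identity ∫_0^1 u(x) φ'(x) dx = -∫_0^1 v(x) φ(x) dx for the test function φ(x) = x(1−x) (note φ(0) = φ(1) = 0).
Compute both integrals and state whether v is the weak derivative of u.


LHS = -3/20, RHS = -19/60. No, v is not the weak derivative of u.

u(x) = x**3 - x**2 + x - 2, classical derivative u'(x) = 3*x**2 - 2*x + 1.
φ(x) = x(1−x), so φ'(x) = 1 - 2*x.
Note φ(0) = φ(1) = 0, so the boundary term u·φ vanishes.
LHS = ∫_0^1 u(x) φ'(x) dx = ∫_0^1 (-2*x^4 + 3*x^3 - 3*x^2 + 5*x - 2) dx. Term by term:
  ∫_0^1 -2*x^4 dx = -2/5;  ∫_0^1 3*x^3 dx = 3/4;  ∫_0^1 -3*x^2 dx = -1;
  ∫_0^1 5*x dx = 5/2;  ∫_0^1 -2 dx = -2.
Sum: -2/5 + 3/4 − 1 + 5/2 − 2 = -3/20.
So LHS = -3/20.
∫_0^1 v(x) φ(x) dx = ∫_0^1 (-3*x^4 + 5*x^3 - 4*x^2 + 2*x) dx. Term by term:
  ∫_0^1 -3*x^4 dx = -3/5;  ∫_0^1 5*x^3 dx = 5/4;  ∫_0^1 -4*x^2 dx = -4/3;
  ∫_0^1 2*x dx = 1.
Sum: -3/5 + 5/4 − 4/3 + 1 = 19/60.
So RHS = -∫_0^1 v(x) φ(x) dx = -19/60.
LHS − RHS = 1/6 ≠ 0, so the identity fails.
(For a valid weak derivative the identity must hold for EVERY test function, in particular this one. The failure shows v is NOT the weak derivative of u.)
Correct weak derivative would be u'(x) = 3*x**2 - 2*x + 1.


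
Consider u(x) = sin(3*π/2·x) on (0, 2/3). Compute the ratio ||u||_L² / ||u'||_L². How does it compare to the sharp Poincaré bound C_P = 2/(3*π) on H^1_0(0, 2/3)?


||u||_L² / ||u'||_L² = 2/(3*π) = C_P.

u(x) = sin(3*π/2·x), so u'(x) = 3*π*cos(3*π*x/2)/2.
Writing u(x) = A·sin(kπx/L) with A = 1 and k = 1, use ∫_0^L sin²(kπx/L) dx = L/2 and ∫_0^L cos²(kπx/L) dx = L/2.
u² = 1·sin²(3*π/2·x) and (u')² = 9*π^2/4·cos²(3*π/2·x), and each of sin², cos² integrates to L/2 = 1/3 over (0, 2/3).
∫_0^2/3 u² dx = 1/3, so ||u||_L² = sqrt(3)/3.
∫_0^2/3 (u')² dx = 3*π^2/4, so ||u'||_L² = sqrt(3)*π/2.
Ratio ||u||_L² / ||u'||_L² = 2/(3*π).
Sharp Poincaré constant on H^1_0(0, 2/3) is C_P = L/π = 2/(3*π), achieved by sin(3*π/2·x).
This is the k = 1 eigenfunction (up to amplitude), so the ratio equals the sharp Poincaré constant exactly.


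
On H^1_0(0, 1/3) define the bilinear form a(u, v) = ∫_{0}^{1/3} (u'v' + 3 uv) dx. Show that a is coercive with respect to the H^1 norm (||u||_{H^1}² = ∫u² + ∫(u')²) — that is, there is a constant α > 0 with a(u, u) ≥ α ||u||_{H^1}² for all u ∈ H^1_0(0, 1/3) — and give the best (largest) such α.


α = 1

Coercivity of a(·,·) on H^1_0(0, 1/3) means a(u, u) ≥ α ||u||_{H^1}² for every u ∈ H^1_0.
The interval has length L = 1/3, and Poincaré/coercivity depend only on L. Here a(u, u) = ∫(u')² + (3)·∫u².
Here c = 3 ≥ 1, so a(u,u) = ∫(u')² + c∫u² ≥ ∫(u')² + ∫u² = ||u||_{H^1}², i.e. α = 1 works. No larger α is possible: a(u,u) ≥ α||u||_{H^1}² means (1−α)∫(u')² ≥ (α−c)∫u², and for the modes u_n = sin(nπ(x−x₀)/L) (x₀ the left endpoint) one has ∫u_n²/∫(u_n')² = (L/(nπ))² → 0, so a(u_n,u_n)/||u_n||_{H^1}² → 1. Hence the optimal constant is α = 1.
Therefore α = 1.


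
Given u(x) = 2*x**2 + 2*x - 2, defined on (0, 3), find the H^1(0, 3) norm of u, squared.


||u||_{H^1}^2 = 2622/5

The H^1 norm (squared) on an interval (0, L) is
  ||u||_{H^1}^2 = ∫_0^L u(x)^2 dx + ∫_0^L u'(x)^2 dx.
Compute u'(x) = 4*x + 2.
Then u(x)^2 = 4*x**4 + 8*x**3 - 4*x**2 - 8*x + 4 and u'(x)^2 = 16*x**2 + 16*x + 4.
Integrate each monomial from 0 to 3 using ∫_0^3 c·x^n dx = c·3^(n+1)/(n+1):
  ∫_0^3 u(x)^2 dx = ∫_0^3 (4*x^4 + 8*x^3 - 4*x^2 - 8*x + 4) dx. Term by term:
    ∫_0^3 4*x^4 dx = 972/5;  ∫_0^3 8*x^3 dx = 162;  ∫_0^3 -4*x^2 dx = -36;
    ∫_0^3 -8*x dx = -36;  ∫_0^3 4 dx = 12.
  Sum: 972/5 + 162 − 36 − 36 + 12 = 1482/5.
  ∫_0^3 u'(x)^2 dx = ∫_0^3 (16*x^2 + 16*x + 4) dx. Term by term:
    ∫_0^3 16*x^2 dx = 144;  ∫_0^3 16*x dx = 72;  ∫_0^3 4 dx = 12.
  Sum: 144 + 72 + 12 = 228.
Adding: ||u||_{H^1}^2 = 1482/5 + 228 = 2622/5.


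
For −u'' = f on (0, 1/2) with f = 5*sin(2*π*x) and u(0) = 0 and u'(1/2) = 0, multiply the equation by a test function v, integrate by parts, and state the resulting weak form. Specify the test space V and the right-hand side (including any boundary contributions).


V = {v ∈ H^1(0, 1/2) : v(0) = 0} (test functions vanish at x = 0 where u is specified); weak form: ∫_0^1/2 u'v' dx = ∫_0^1/2 (5*sin(2*π*x)) v dx for all v ∈ V.

Multiply both sides by a test function v and integrate from 0 to 1/2:
  ∫_0^1/2 −u''(x) v(x) dx = ∫_0^1/2 f(x) v(x) dx.
Integrate the LHS by parts once:
  ∫_0^1/2 −u'' v dx = −[u'(x) v(x)]_0^1/2 + ∫_0^1/2 u'(x) v'(x) dx.
Thus ∫_0^1/2 u'(x) v'(x) dx = ∫_0^1/2 f(x) v(x) dx + [u'(x) v(x)]_0^1/2.
Choose V so that boundary terms are either known or forced to vanish.
Mixed BC: u(0) = 0 (Dirichlet) and u'(1/2) = 0 (Neumann). Define V = {v ∈ H^1(0, 1/2) : v(0) = 0}. Then [u' v]_0^1/2 = u'(1/2)·v(1/2) − u'(0)·0 = 0.
Weak formulation: find u (satisfying any essential BC) such that ∫_0^1/2 u'(x) v'(x) dx = ∫_0^1/2 f v dx for all v ∈ V (Dirichlet at 0 absorbed into V; the Neumann datum at x = 1/2 is zero, so no boundary term remains).
Substituting f(x) = 5*sin(2*π*x), the right-hand side is ∫_0^1/2 (5*sin(2*π*x)) v dx.


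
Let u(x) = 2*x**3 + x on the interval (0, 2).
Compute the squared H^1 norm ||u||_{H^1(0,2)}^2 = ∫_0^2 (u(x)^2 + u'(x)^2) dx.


||u||_{H^1}^2 = 7682/21

The H^1 norm (squared) on an interval (0, L) is
  ||u||_{H^1}^2 = ∫_0^L u(x)^2 dx + ∫_0^L u'(x)^2 dx.
Compute u'(x) = 6*x**2 + 1.
Then u(x)^2 = 4*x**6 + 4*x**4 + x**2 and u'(x)^2 = 36*x**4 + 12*x**2 + 1.
Integrate each monomial from 0 to 2 using ∫_0^2 c·x^n dx = c·2^(n+1)/(n+1):
  ∫_0^2 u(x)^2 dx = ∫_0^2 (4*x^6 + 4*x^4 + x^2) dx. Term by term:
    ∫_0^2 4*x^6 dx = 512/7;  ∫_0^2 4*x^4 dx = 128/5;  ∫_0^2 x^2 dx = 8/3.
  Sum: 512/7 + 128/5 + 8/3 = 10648/105.
  ∫_0^2 u'(x)^2 dx = ∫_0^2 (36*x^4 + 12*x^2 + 1) dx. Term by term:
    ∫_0^2 36*x^4 dx = 1152/5;  ∫_0^2 12*x^2 dx = 32;  ∫_0^2 1 dx = 2.
  Sum: 1152/5 + 32 + 2 = 1322/5.
Adding: ||u||_{H^1}^2 = 10648/105 + 1322/5 = 7682/21.


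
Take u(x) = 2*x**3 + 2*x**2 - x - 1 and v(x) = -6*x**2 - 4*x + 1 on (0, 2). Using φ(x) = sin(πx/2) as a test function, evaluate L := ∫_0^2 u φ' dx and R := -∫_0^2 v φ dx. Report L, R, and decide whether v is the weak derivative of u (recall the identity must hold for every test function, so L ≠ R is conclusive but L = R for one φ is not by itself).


LHS = -60/π + 192/π^3, RHS = -192/π^3 + 60/π. No, v is not the weak derivative of u.

u(x) = 2*x**3 + 2*x**2 - x - 1, classical derivative u'(x) = 6*x**2 + 4*x - 1.
φ(x) = sin(πx/2), so φ'(x) = π*cos(π*x/2)/2.
Note φ(0) = φ(2) = 0, so the boundary term u·φ vanishes.
LHS = ∫_0^2 u(x) φ'(x) dx = ∫_0^2 (π*x^3*cos(π*x/2) + π*x^2*cos(π*x/2) - π*x*cos(π*x/2)/2 - π*cos(π*x/2)/2) dx. Term by term:
  ∫_0^2 -π*cos(π*x/2)/2 dx = 0;  ∫_0^2 π*x^2*cos(π*x/2) dx = -16/π;  ∫_0^2 π*x^3*cos(π*x/2) dx = -48/π + 192/π^3;
  ∫_0^2 -π*x*cos(π*x/2)/2 dx = 4/π.
Sum: 0 − 16/π + -48/π + 192/π^3 + 4/π = -60/π + 192/π^3.
So LHS = -60/π + 192/π^3.
∫_0^2 v(x) φ(x) dx = ∫_0^2 (-6*x^2*sin(π*x/2) - 4*x*sin(π*x/2) + sin(π*x/2)) dx. Term by term:
  ∫_0^2 -6*x^2*sin(π*x/2) dx = -48/π + 192/π^3;  ∫_0^2 -4*x*sin(π*x/2) dx = -16/π;  ∫_0^2 sin(π*x/2) dx = 4/π.
Sum: -48/π + 192/π^3 − 16/π + 4/π = -60/π + 192/π^3.
So RHS = -∫_0^2 v(x) φ(x) dx = -192/π^3 + 60/π.
LHS − RHS = -120/π + 384/π^3 ≠ 0, so the identity fails.
(For a valid weak derivative the identity must hold for EVERY test function, in particular this one. The failure shows v is NOT the weak derivative of u.)
Correct weak derivative would be u'(x) = 6*x**2 + 4*x - 1.


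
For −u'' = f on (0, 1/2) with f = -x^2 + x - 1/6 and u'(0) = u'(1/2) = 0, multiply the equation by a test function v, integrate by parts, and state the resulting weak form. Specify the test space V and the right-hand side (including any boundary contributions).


V = H^1(0, 1/2) (no boundary constraint on v; u is determined up to an additive constant); weak form: ∫_0^1/2 u'v' dx = ∫_0^1/2 (-x^2 + x - 1/6) v dx for all v ∈ V.

Multiply both sides by a test function v and integrate from 0 to 1/2:
  ∫_0^1/2 −u''(x) v(x) dx = ∫_0^1/2 f(x) v(x) dx.
Integrate the LHS by parts once:
  ∫_0^1/2 −u'' v dx = −[u'(x) v(x)]_0^1/2 + ∫_0^1/2 u'(x) v'(x) dx.
Thus ∫_0^1/2 u'(x) v'(x) dx = ∫_0^1/2 f(x) v(x) dx + [u'(x) v(x)]_0^1/2.
Choose V so that boundary terms are either known or forced to vanish.
u has homogeneous Neumann: u'(0) = u'(1/2) = 0. So [u' v]_0^1/2 = 0·v(1/2) − 0·v(0) = 0 for any v; take V = H^1(0, 1/2).
Weak formulation: find u (satisfying any essential BC) such that ∫_0^1/2 u'(x) v'(x) dx = ∫_0^1/2 f v dx for all v ∈ V (homogeneous Neumann, so boundary terms vanish).
Substituting f(x) = -x^2 + x - 1/6, the right-hand side is ∫_0^1/2 (-x^2 + x - 1/6) v dx.
Compatibility check (pure Neumann): taking v ≡ 1 ∈ V gives 0 = ∫_0^1/2 f dx + (0) − (0), i.e. ∫_0^1/2 f dx must equal u'(0) − u'(1/2) = 0. Indeed ∫_0^1/2 (-x^2 + x - 1/6) dx = 0, so the data are compatible. The solution is then unique only up to an additive constant (fix it e.g. by requiring ∫_0^1/2 u dx = 0).


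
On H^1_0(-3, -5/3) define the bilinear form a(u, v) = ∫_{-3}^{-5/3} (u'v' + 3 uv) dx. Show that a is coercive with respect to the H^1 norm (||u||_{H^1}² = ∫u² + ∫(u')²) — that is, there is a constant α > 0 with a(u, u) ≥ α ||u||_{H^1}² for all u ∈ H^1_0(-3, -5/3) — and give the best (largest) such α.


α = 1

Coercivity of a(·,·) on H^1_0(-3, -5/3) means a(u, u) ≥ α ||u||_{H^1}² for every u ∈ H^1_0.
The interval has length L = 4/3, and Poincaré/coercivity depend only on L. Here a(u, u) = ∫(u')² + (3)·∫u².
Here c = 3 ≥ 1, so a(u,u) = ∫(u')² + c∫u² ≥ ∫(u')² + ∫u² = ||u||_{H^1}², i.e. α = 1 works. No larger α is possible: a(u,u) ≥ α||u||_{H^1}² means (1−α)∫(u')² ≥ (α−c)∫u², and for the modes u_n = sin(nπ(x−x₀)/L) (x₀ the left endpoint) one has ∫u_n²/∫(u_n')² = (L/(nπ))² → 0, so a(u_n,u_n)/||u_n||_{H^1}² → 1. Hence the optimal constant is α = 1.
Therefore α = 1.


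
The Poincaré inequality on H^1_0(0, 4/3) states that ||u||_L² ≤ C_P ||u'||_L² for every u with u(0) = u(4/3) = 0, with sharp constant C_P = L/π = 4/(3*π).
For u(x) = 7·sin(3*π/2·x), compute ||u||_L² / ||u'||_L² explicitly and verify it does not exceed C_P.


||u||_L² / ||u'||_L² = 2/(3*π) < C_P = 4/(3*π).

u(x) = 7·sin(3*π/2·x), so u'(x) = 21*π*cos(3*π*x/2)/2.
Writing u(x) = A·sin(kπx/L) with A = 7 and k = 2, use ∫_0^L sin²(kπx/L) dx = L/2 and ∫_0^L cos²(kπx/L) dx = L/2.
u² = 49·sin²(3*π/2·x) and (u')² = 441*π^2/4·cos²(3*π/2·x), and each of sin², cos² integrates to L/2 = 2/3 over (0, 4/3).
∫_0^4/3 u² dx = 98/3, so ||u||_L² = 7*sqrt(6)/3.
∫_0^4/3 (u')² dx = 147*π^2/2, so ||u'||_L² = 7*sqrt(6)*π/2.
Ratio ||u||_L² / ||u'||_L² = 2/(3*π).
Sharp Poincaré constant on H^1_0(0, 4/3) is C_P = L/π = 4/(3*π), achieved by sin(3*π/4·x).
This is the k = 2 harmonic; the ratio L/(kπ) is strictly less than C_P = L/π, consistent with the sharp inequality ||u||_L² ≤ C_P ||u'||_L².


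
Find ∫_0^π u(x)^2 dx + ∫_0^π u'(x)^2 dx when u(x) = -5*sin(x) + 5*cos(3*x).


||u||_{H^1(0,π)}^2 = 150*π

u'(x) = -15*sin(3*x) - 5*cos(x).
Expand u² and (u')² and integrate term by term on (0, π), using: for integers n ≥ 1, ∫_0^π sin²(nx) dx = ∫_0^π cos²(nx) dx = π/2; for n ≠ n', ∫_0^π sin(nx)sin(n'x) dx = ∫_0^π cos(nx)cos(n'x) dx = 0; and by product-to-sum, ∫_0^π sin(nx)cos(n'x) dx = ½∫_0^π [sin((n+n')x) + sin((n−n')x)] dx, which is 0 when n+n' is even and 2n/(n²−n'²) when n+n' is odd (it need not vanish on (0, π)).
  u² squared terms: (-5)²·∫sin(x)² dx = 25·π/2 = 25*π/2;  (5)²·∫cos(3x)² dx = 25·π/2 = 25*π/2.
  u² cross terms: 2·(-5)·(5)·∫sin(x)·cos(3x) dx = -50·(0) = 0.
  So ∫_0^π u² dx = 25*π/2 + 25*π/2 + 0 = 25*π.
  (u')² squared terms: (-15)²·∫sin(3x)² dx = 225·π/2 = 225*π/2;  (-5)²·∫cos(x)² dx = 25·π/2 = 25*π/2.
  (u')² cross terms: 2·(-15)·(-5)·∫sin(3x)·cos(x) dx = 150·(0) = 0.
  So ∫_0^π (u')² dx = 225*π/2 + 25*π/2 + 0 = 125*π.
||u||_{H^1}^2 = (25*π) + (125*π) = 150*π.


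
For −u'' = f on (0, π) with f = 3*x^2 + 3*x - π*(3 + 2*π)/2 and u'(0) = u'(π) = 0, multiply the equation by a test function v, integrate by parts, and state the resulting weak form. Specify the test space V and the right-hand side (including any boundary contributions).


V = H^1(0, π) (no boundary constraint on v; u is determined up to an additive constant); weak form: ∫_0^π u'v' dx = ∫_0^π (3*x^2 + 3*x - π*(3 + 2*π)/2) v dx for all v ∈ V.

Multiply both sides by a test function v and integrate from 0 to π:
  ∫_0^π −u''(x) v(x) dx = ∫_0^π f(x) v(x) dx.
Integrate the LHS by parts once:
  ∫_0^π −u'' v dx = −[u'(x) v(x)]_0^π + ∫_0^π u'(x) v'(x) dx.
Thus ∫_0^π u'(x) v'(x) dx = ∫_0^π f(x) v(x) dx + [u'(x) v(x)]_0^π.
Choose V so that boundary terms are either known or forced to vanish.
u has homogeneous Neumann: u'(0) = u'(π) = 0. So [u' v]_0^π = 0·v(π) − 0·v(0) = 0 for any v; take V = H^1(0, π).
Weak formulation: find u (satisfying any essential BC) such that ∫_0^π u'(x) v'(x) dx = ∫_0^π f v dx for all v ∈ V (homogeneous Neumann, so boundary terms vanish).
Substituting f(x) = 3*x^2 + 3*x - π*(3 + 2*π)/2, the right-hand side is ∫_0^π (3*x^2 + 3*x - π*(3 + 2*π)/2) v dx.
Compatibility check (pure Neumann): taking v ≡ 1 ∈ V gives 0 = ∫_0^π f dx + (0) − (0), i.e. ∫_0^π f dx must equal u'(0) − u'(π) = 0. Indeed ∫_0^π (3*x^2 + 3*x - π*(3 + 2*π)/2) dx = 0, so the data are compatible. The solution is then unique only up to an additive constant (fix it e.g. by requiring ∫_0^π u dx = 0).


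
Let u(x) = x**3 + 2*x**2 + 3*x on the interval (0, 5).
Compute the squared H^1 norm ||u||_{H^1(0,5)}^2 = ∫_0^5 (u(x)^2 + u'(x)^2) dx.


||u||_{H^1}^2 = 865495/21

The H^1 norm (squared) on an interval (0, L) is
  ||u||_{H^1}^2 = ∫_0^L u(x)^2 dx + ∫_0^L u'(x)^2 dx.
Compute u'(x) = 3*x**2 + 4*x + 3.
Then u(x)^2 = x**6 + 4*x**5 + 10*x**4 + 12*x**3 + 9*x**2 and u'(x)^2 = 9*x**4 + 24*x**3 + 34*x**2 + 24*x + 9.
Integrate each monomial from 0 to 5 using ∫_0^5 c·x^n dx = c·5^(n+1)/(n+1):
  ∫_0^5 u(x)^2 dx = ∫_0^5 (x^6 + 4*x^5 + 10*x^4 + 12*x^3 + 9*x^2) dx. Term by term:
    ∫_0^5 x^6 dx = 78125/7;  ∫_0^5 4*x^5 dx = 31250/3;  ∫_0^5 10*x^4 dx = 6250;
    ∫_0^5 12*x^3 dx = 1875;  ∫_0^5 9*x^2 dx = 375.
  Sum: 78125/7 + 31250/3 + 6250 + 1875 + 375 = 631625/21.
  ∫_0^5 u'(x)^2 dx = ∫_0^5 (9*x^4 + 24*x^3 + 34*x^2 + 24*x + 9) dx. Term by term:
    ∫_0^5 9*x^4 dx = 5625;  ∫_0^5 24*x^3 dx = 3750;  ∫_0^5 34*x^2 dx = 4250/3;
    ∫_0^5 24*x dx = 300;  ∫_0^5 9 dx = 45.
  Sum: 5625 + 3750 + 4250/3 + 300 + 45 = 33410/3.
Adding: ||u||_{H^1}^2 = 631625/21 + 33410/3 = 865495/21.


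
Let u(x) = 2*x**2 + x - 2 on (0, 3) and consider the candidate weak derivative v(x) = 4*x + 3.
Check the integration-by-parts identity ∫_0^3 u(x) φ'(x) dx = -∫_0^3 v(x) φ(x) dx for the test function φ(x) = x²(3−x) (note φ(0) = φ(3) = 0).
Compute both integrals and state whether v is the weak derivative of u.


LHS = -1107/20, RHS = -1377/20. No, v is not the weak derivative of u.

u(x) = 2*x**2 + x - 2, classical derivative u'(x) = 4*x + 1.
φ(x) = x²(3−x), so φ'(x) = 3*x*(2 - x).
Note φ(0) = φ(3) = 0, so the boundary term u·φ vanishes.
LHS = ∫_0^3 u(x) φ'(x) dx = ∫_0^3 (-6*x^4 + 9*x^3 + 12*x^2 - 12*x) dx. Term by term:
  ∫_0^3 -6*x^4 dx = -1458/5;  ∫_0^3 9*x^3 dx = 729/4;  ∫_0^3 12*x^2 dx = 108;
  ∫_0^3 -12*x dx = -54.
Sum: -1458/5 + 729/4 + 108 − 54 = -1107/20.
So LHS = -1107/20.
∫_0^3 v(x) φ(x) dx = ∫_0^3 (-4*x^4 + 9*x^3 + 9*x^2) dx. Term by term:
  ∫_0^3 -4*x^4 dx = -972/5;  ∫_0^3 9*x^3 dx = 729/4;  ∫_0^3 9*x^2 dx = 81.
Sum: -972/5 + 729/4 + 81 = 1377/20.
So RHS = -∫_0^3 v(x) φ(x) dx = -1377/20.
LHS − RHS = 27/2 ≠ 0, so the identity fails.
(For a valid weak derivative the identity must hold for EVERY test function, in particular this one. The failure shows v is NOT the weak derivative of u.)
Correct weak derivative would be u'(x) = 4*x + 1.


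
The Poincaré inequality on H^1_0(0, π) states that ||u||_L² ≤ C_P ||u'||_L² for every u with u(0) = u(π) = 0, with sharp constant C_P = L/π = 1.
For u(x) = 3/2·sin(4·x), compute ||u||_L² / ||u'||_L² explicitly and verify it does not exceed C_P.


||u||_L² / ||u'||_L² = 1/4 < C_P = 1.

u(x) = 3/2·sin(4·x), so u'(x) = 6*cos(4*x).
Writing u(x) = A·sin(kπx/L) with A = 3/2 and k = 4, use ∫_0^L sin²(kπx/L) dx = L/2 and ∫_0^L cos²(kπx/L) dx = L/2.
u² = 9/4·sin²(4·x) and (u')² = 36·cos²(4·x), and each of sin², cos² integrates to L/2 = π/2 over (0, π).
∫_0^π u² dx = 9*π/8, so ||u||_L² = 3*sqrt(2)*sqrt(π)/4.
∫_0^π (u')² dx = 18*π, so ||u'||_L² = 3*sqrt(2)*sqrt(π).
Ratio ||u||_L² / ||u'||_L² = 1/4.
Sharp Poincaré constant on H^1_0(0, π) is C_P = L/π = 1, achieved by sin(x).
This is the k = 4 harmonic; the ratio L/(kπ) is strictly less than C_P = L/π, consistent with the sharp inequality ||u||_L² ≤ C_P ||u'||_L².


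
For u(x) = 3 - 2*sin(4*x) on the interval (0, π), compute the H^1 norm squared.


||u||_{H^1(0,π)}^2 = 43*π

u'(x) = -8*cos(4*x).
Expand u² and (u')² and integrate term by term on (0, π), using: for integers n ≥ 1, ∫_0^π sin²(nx) dx = ∫_0^π cos²(nx) dx = π/2; for n ≠ n', ∫_0^π sin(nx)sin(n'x) dx = ∫_0^π cos(nx)cos(n'x) dx = 0; and by product-to-sum, ∫_0^π sin(nx)cos(n'x) dx = ½∫_0^π [sin((n+n')x) + sin((n−n')x)] dx, which is 0 when n+n' is even and 2n/(n²−n'²) when n+n' is odd (it need not vanish on (0, π)). For the constant mode: ∫_0^π 1 dx = π, ∫_0^π cos(nx) dx = 0, ∫_0^π sin(nx) dx = (1−(−1)^n)/n.
  u² squared terms: (3)²·∫1 dx = 9·π = 9*π;  (-2)²·∫sin(4x)² dx = 4·π/2 = 2*π.
  u² cross terms: 2·(3)·(-2)·∫1·sin(4x) dx = -12·(0) = 0.
  So ∫_0^π u² dx = 9*π + 2*π + 0 = 11*π.
  (u')² squared terms: (-8)²·∫cos(4x)² dx = 64·π/2 = 32*π.
  So ∫_0^π (u')² dx = 32*π.
||u||_{H^1}^2 = (11*π) + (32*π) = 43*π.


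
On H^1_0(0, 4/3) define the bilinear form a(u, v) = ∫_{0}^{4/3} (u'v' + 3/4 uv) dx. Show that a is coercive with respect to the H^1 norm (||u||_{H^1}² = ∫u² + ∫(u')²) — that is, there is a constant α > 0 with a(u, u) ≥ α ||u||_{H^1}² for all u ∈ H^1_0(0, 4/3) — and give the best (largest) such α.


α = 3*(4 + 3*π^2)/(16 + 9*π^2)

Coercivity of a(·,·) on H^1_0(0, 4/3) means a(u, u) ≥ α ||u||_{H^1}² for every u ∈ H^1_0.
The interval has length L = 4/3, and Poincaré/coercivity depend only on L. Here a(u, u) = ∫(u')² + (3/4)·∫u².
Here 0 < c = 3/4 < 1. The condition a(u,u) ≥ α||u||_{H^1}² reads (1−α)∫(u')² ≥ (α−c)∫u². Any admissible α is ≤ 1 (rapidly oscillating u have ∫u²/∫(u')² → 0), and α = 1 would force 0 ≥ (1−c)∫u², impossible since c < 1; so 1−α > 0. By the sharp Poincaré inequality on H^1_0 of an interval of length L, ∫(u')² ≥ (π/L)²∫u² with equality for the first sine mode sin(π(x−x₀)/L) (x₀ the left endpoint), so the inequality holds for all u iff (1−α)(π/L)² ≥ α − c, i.e. α ≤ ((π/L)² + c)/((π/L)² + 1) = (1 + c(L/π)²)/(1 + (L/π)²). With (π/L)² = 9*π^2/16 and c = 3/4, the largest admissible constant is α = ((π/L)² + c)/((π/L)² + 1).
Simplifying, α = 3*(4 + 3*π^2)/(16 + 9*π^2).


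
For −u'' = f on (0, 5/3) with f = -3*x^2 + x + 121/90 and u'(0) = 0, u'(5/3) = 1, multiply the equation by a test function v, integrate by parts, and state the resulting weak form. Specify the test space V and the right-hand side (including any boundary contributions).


V = H^1(0, 5/3) (v unrestricted at boundary; u is determined up to an additive constant); weak form: ∫_0^5/3 u'v' dx = ∫_0^5/3 (-3*x^2 + x + 121/90) v dx + v(5/3) for all v ∈ V.

Multiply both sides by a test function v and integrate from 0 to 5/3:
  ∫_0^5/3 −u''(x) v(x) dx = ∫_0^5/3 f(x) v(x) dx.
Integrate the LHS by parts once:
  ∫_0^5/3 −u'' v dx = −[u'(x) v(x)]_0^5/3 + ∫_0^5/3 u'(x) v'(x) dx.
Thus ∫_0^5/3 u'(x) v'(x) dx = ∫_0^5/3 f(x) v(x) dx + [u'(x) v(x)]_0^5/3.
Choose V so that boundary terms are either known or forced to vanish.
u has inhomogeneous Neumann u'(0) = 0, u'(5/3) = 1. [u' v]_0^5/3 = (1)·v(5/3) − (0)·v(0) = v(5/3). Take V = H^1(0, 5/3); boundary term becomes part of RHS.
Weak formulation: find u (satisfying any essential BC) such that ∫_0^5/3 u'(x) v'(x) dx = ∫_0^5/3 f v dx + v(5/3) for all v ∈ V (Neumann data are natural BCs: they enter the RHS as boundary terms).
Substituting f(x) = -3*x^2 + x + 121/90, the right-hand side is ∫_0^5/3 (-3*x^2 + x + 121/90) v dx + v(5/3).
Compatibility check (pure Neumann): taking v ≡ 1 ∈ V gives 0 = ∫_0^5/3 f dx + (1) − (0), i.e. ∫_0^5/3 f dx must equal u'(0) − u'(5/3) = -1. Indeed ∫_0^5/3 (-3*x^2 + x + 121/90) dx = -1, so the data are compatible. The solution is then unique only up to an additive constant (fix it e.g. by requiring ∫_0^5/3 u dx = 0).


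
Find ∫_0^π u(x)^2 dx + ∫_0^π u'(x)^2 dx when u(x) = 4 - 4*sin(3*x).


||u||_{H^1(0,π)}^2 = -64/3 + 96*π

u'(x) = -12*cos(3*x).
Expand u² and (u')² and integrate term by term on (0, π), using: for integers n ≥ 1, ∫_0^π sin²(nx) dx = ∫_0^π cos²(nx) dx = π/2; for n ≠ n', ∫_0^π sin(nx)sin(n'x) dx = ∫_0^π cos(nx)cos(n'x) dx = 0; and by product-to-sum, ∫_0^π sin(nx)cos(n'x) dx = ½∫_0^π [sin((n+n')x) + sin((n−n')x)] dx, which is 0 when n+n' is even and 2n/(n²−n'²) when n+n' is odd (it need not vanish on (0, π)). For the constant mode: ∫_0^π 1 dx = π, ∫_0^π cos(nx) dx = 0, ∫_0^π sin(nx) dx = (1−(−1)^n)/n.
  u² squared terms: (4)²·∫1 dx = 16·π = 16*π;  (-4)²·∫sin(3x)² dx = 16·π/2 = 8*π.
  u² cross terms: 2·(4)·(-4)·∫1·sin(3x) dx = -32·(2/3) = -64/3.
  So ∫_0^π u² dx = 16*π + 8*π − 64/3 = -64/3 + 24*π.
  (u')² squared terms: (-12)²·∫cos(3x)² dx = 144·π/2 = 72*π.
  So ∫_0^π (u')² dx = 72*π.
||u||_{H^1}^2 = (-64/3 + 24*π) + (72*π) = -64/3 + 96*π.


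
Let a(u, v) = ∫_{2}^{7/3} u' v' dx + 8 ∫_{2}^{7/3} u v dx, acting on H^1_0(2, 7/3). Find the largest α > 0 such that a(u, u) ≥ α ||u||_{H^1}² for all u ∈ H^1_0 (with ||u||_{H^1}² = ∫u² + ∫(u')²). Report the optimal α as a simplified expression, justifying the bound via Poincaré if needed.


α = 1

Coercivity of a(·,·) on H^1_0(2, 7/3) means a(u, u) ≥ α ||u||_{H^1}² for every u ∈ H^1_0.
The interval has length L = 1/3, and Poincaré/coercivity depend only on L. Here a(u, u) = ∫(u')² + (8)·∫u².
Here c = 8 ≥ 1, so a(u,u) = ∫(u')² + c∫u² ≥ ∫(u')² + ∫u² = ||u||_{H^1}², i.e. α = 1 works. No larger α is possible: a(u,u) ≥ α||u||_{H^1}² means (1−α)∫(u')² ≥ (α−c)∫u², and for the modes u_n = sin(nπ(x−x₀)/L) (x₀ the left endpoint) one has ∫u_n²/∫(u_n')² = (L/(nπ))² → 0, so a(u_n,u_n)/||u_n||_{H^1}² → 1. Hence the optimal constant is α = 1.
Therefore α = 1.


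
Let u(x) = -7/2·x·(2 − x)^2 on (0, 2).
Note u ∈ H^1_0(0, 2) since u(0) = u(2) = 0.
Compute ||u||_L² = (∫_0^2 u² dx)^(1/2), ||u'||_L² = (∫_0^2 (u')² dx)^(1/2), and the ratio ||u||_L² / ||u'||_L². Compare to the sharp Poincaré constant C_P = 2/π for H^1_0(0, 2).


||u||_L² / ||u'||_L² = sqrt(14)/7 < C_P = 2/π.

u(x) = -7/2·x·(2 − x)^2, so u'(x) = 7*(2 - 3*x)*(x/2 - 1).
u(x) = -7/2·x·(2 − x)^2 vanishes at x = 0 and x = 2, so u ∈ H^1_0(0, 2). Differentiate via the product rule and integrate the resulting polynomials term by term.
  ∫_0^2 u² dx = ∫_0^2 (49*x^6/4 - 98*x^5 + 294*x^4 - 392*x^3 + 196*x^2) dx. Term by term:
    ∫_0^2 49*x^6/4 dx = 224;  ∫_0^2 -98*x^5 dx = -3136/3;  ∫_0^2 294*x^4 dx = 9408/5;
    ∫_0^2 -392*x^3 dx = -1568;  ∫_0^2 196*x^2 dx = 1568/3.
  Sum: 224 − 3136/3 + 9408/5 − 1568 + 1568/3 = 224/15.
  ∫_0^2 (u')² dx = ∫_0^2 (441*x^4/4 - 588*x^3 + 1078*x^2 - 784*x + 196) dx. Term by term:
    ∫_0^2 441*x^4/4 dx = 3528/5;  ∫_0^2 -588*x^3 dx = -2352;  ∫_0^2 1078*x^2 dx = 8624/3;
    ∫_0^2 -784*x dx = -1568;  ∫_0^2 196 dx = 392.
  Sum: 3528/5 − 2352 + 8624/3 − 1568 + 392 = 784/15.
∫_0^2 u² dx = 224/15, so ||u||_L² = 4*sqrt(210)/15.
∫_0^2 (u')² dx = 784/15, so ||u'||_L² = 28*sqrt(15)/15.
Ratio ||u||_L² / ||u'||_L² = sqrt(14)/7.
Sharp Poincaré constant on H^1_0(0, 2) is C_P = L/π = 2/π, achieved by sin(π/2·x).
A polynomial bump cannot attain the sharp Poincaré constant (only the first sine eigenfunction does), so the ratio is strictly less than C_P, consistent with ||u||_L² ≤ C_P ||u'||_L².


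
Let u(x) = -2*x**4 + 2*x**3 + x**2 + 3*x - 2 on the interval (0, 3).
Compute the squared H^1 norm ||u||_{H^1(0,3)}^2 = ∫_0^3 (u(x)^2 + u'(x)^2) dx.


||u||_{H^1}^2 = 149505/14

The H^1 norm (squared) on an interval (0, L) is
  ||u||_{H^1}^2 = ∫_0^L u(x)^2 dx + ∫_0^L u'(x)^2 dx.
Compute u'(x) = -8*x**3 + 6*x**2 + 2*x + 3.
Then u(x)^2 = 4*x**8 - 8*x**7 - 8*x**5 + 21*x**4 - 2*x**3 + 5*x**2 - 12*x + 4 and u'(x)^2 = 64*x**6 - 96*x**5 + 4*x**4 - 24*x**3 + 40*x**2 + 12*x + 9.
Integrate each monomial from 0 to 3 using ∫_0^3 c·x^n dx = c·3^(n+1)/(n+1):
  ∫_0^3 u(x)^2 dx = ∫_0^3 (4*x^8 - 8*x^7 - 8*x^5 + 21*x^4 - 2*x^3 + 5*x^2 - 12*x + 4) dx. Term by term:
    ∫_0^3 4*x^8 dx = 8748;  ∫_0^3 -8*x^7 dx = -6561;  ∫_0^3 -8*x^5 dx = -972;
    ∫_0^3 21*x^4 dx = 5103/5;  ∫_0^3 -2*x^3 dx = -81/2;  ∫_0^3 5*x^2 dx = 45;
    ∫_0^3 -12*x dx = -54;  ∫_0^3 4 dx = 12.
  Sum: 8748 − 6561 − 972 + 5103/5 − 81/2 + 45 − 54 + 12 = 21981/10.
  ∫_0^3 u'(x)^2 dx = ∫_0^3 (64*x^6 - 96*x^5 + 4*x^4 - 24*x^3 + 40*x^2 + 12*x + 9) dx. Term by term:
    ∫_0^3 64*x^6 dx = 139968/7;  ∫_0^3 -96*x^5 dx = -11664;  ∫_0^3 4*x^4 dx = 972/5;
    ∫_0^3 -24*x^3 dx = -486;  ∫_0^3 40*x^2 dx = 360;  ∫_0^3 12*x dx = 54;
    ∫_0^3 9 dx = 27.
  Sum: 139968/7 − 11664 + 972/5 − 486 + 360 + 54 + 27 = 296829/35.
Adding: ||u||_{H^1}^2 = 21981/10 + 296829/35 = 149505/14.


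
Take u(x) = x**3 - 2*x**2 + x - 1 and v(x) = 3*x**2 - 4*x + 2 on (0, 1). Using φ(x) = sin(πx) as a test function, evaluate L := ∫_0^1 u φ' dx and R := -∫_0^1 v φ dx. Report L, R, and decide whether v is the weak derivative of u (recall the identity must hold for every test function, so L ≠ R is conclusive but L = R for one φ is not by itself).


LHS = (12 - π^2)/π^3, RHS = -3/π + 12/π^3. No, v is not the weak derivative of u.

u(x) = x**3 - 2*x**2 + x - 1, classical derivative u'(x) = 3*x**2 - 4*x + 1.
φ(x) = sin(πx), so φ'(x) = π*cos(π*x).
Note φ(0) = φ(1) = 0, so the boundary term u·φ vanishes.
LHS = ∫_0^1 u(x) φ'(x) dx = ∫_0^1 (π*x^3*cos(π*x) - 2*π*x^2*cos(π*x) + π*x*cos(π*x) - π*cos(π*x)) dx. Term by term:
  ∫_0^1 -π*cos(π*x) dx = 0;  ∫_0^1 π*x*cos(π*x) dx = -2/π;  ∫_0^1 π*x^3*cos(π*x) dx = -3/π + 12/π^3;
  ∫_0^1 -2*π*x^2*cos(π*x) dx = 4/π.
Sum: 0 − 2/π + -3/π + 12/π^3 + 4/π = (12 - π^2)/π^3.
So LHS = (12 - π^2)/π^3.
∫_0^1 v(x) φ(x) dx = ∫_0^1 (3*x^2*sin(π*x) - 4*x*sin(π*x) + 2*sin(π*x)) dx. Term by term:
  ∫_0^1 2*sin(π*x) dx = 4/π;  ∫_0^1 -4*x*sin(π*x) dx = -4/π;  ∫_0^1 3*x^2*sin(π*x) dx = -12/π^3 + 3/π.
Sum: 4/π − 4/π + -12/π^3 + 3/π = -12/π^3 + 3/π.
So RHS = -∫_0^1 v(x) φ(x) dx = -3/π + 12/π^3.
LHS − RHS = 2/π ≠ 0, so the identity fails.
(For a valid weak derivative the identity must hold for EVERY test function, in particular this one. The failure shows v is NOT the weak derivative of u.)
Correct weak derivative would be u'(x) = 3*x**2 - 4*x + 1.


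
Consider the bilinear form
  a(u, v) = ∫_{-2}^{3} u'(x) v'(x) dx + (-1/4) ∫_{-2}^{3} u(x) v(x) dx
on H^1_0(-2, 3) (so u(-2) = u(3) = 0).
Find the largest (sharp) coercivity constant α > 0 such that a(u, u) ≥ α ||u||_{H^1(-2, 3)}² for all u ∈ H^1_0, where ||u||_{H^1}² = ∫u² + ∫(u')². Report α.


α = (-25/4 + π^2)/(π^2 + 25)

Coercivity of a(·,·) on H^1_0(-2, 3) means a(u, u) ≥ α ||u||_{H^1}² for every u ∈ H^1_0.
The interval has length L = 5, and Poincaré/coercivity depend only on L. Here a(u, u) = ∫(u')² + (-1/4)·∫u².
Here c = -1/4 < 0 with |c| < (π/L)² = π^2/25, so coercivity still holds. The condition a(u,u) ≥ α||u||_{H^1}² reads (1−α)∫(u')² ≥ (α−c)∫u². Any admissible α is ≤ 1 (rapidly oscillating u have ∫u²/∫(u')² → 0), and α = 1 would force 0 ≥ (1−c)∫u², impossible since c < 1; so 1−α > 0. By the sharp Poincaré inequality on H^1_0 of an interval of length L, ∫(u')² ≥ (π/L)²∫u² with equality for the first sine mode sin(π(x−x₀)/L) (x₀ the left endpoint), so the inequality holds for all u iff (1−α)(π/L)² ≥ α − c, i.e. α ≤ ((π/L)² + c)/((π/L)² + 1) = (1 + c(L/π)²)/(1 + (L/π)²). (Direct route, valid since c ≤ 0: Poincaré gives c∫u² ≥ c(L/π)²∫(u')², so a(u,u) ≥ (1 + c(L/π)²)∫(u')², while ||u||_{H^1}² ≤ (1 + (L/π)²)∫(u')²; dividing yields the same α.) With (π/L)² = π^2/25 and c = -1/4, the largest admissible constant is α = ((π/L)² + c)/((π/L)² + 1).
Simplifying, α = (-25/4 + π^2)/(π^2 + 25).


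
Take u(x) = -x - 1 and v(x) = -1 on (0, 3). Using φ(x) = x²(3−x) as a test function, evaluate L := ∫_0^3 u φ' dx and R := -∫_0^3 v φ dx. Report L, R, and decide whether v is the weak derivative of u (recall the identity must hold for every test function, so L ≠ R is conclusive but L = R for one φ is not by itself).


LHS = 27/4, RHS = 27/4. Yes, v = u' weakly.

u(x) = -x - 1, classical derivative u'(x) = -1.
φ(x) = x²(3−x), so φ'(x) = 3*x*(2 - x).
Note φ(0) = φ(3) = 0, so the boundary term u·φ vanishes.
LHS = ∫_0^3 u(x) φ'(x) dx = ∫_0^3 (3*x^3 - 3*x^2 - 6*x) dx. Term by term:
  ∫_0^3 3*x^3 dx = 243/4;  ∫_0^3 -3*x^2 dx = -27;  ∫_0^3 -6*x dx = -27.
Sum: 243/4 − 27 − 27 = 27/4.
So LHS = 27/4.
∫_0^3 v(x) φ(x) dx = ∫_0^3 (x^3 - 3*x^2) dx. Term by term:
  ∫_0^3 x^3 dx = 81/4;  ∫_0^3 -3*x^2 dx = -27.
Sum: 81/4 − 27 = -27/4.
So RHS = -∫_0^3 v(x) φ(x) dx = 27/4.
LHS = RHS, so the identity holds for this test φ.
Moreover u is smooth here and v(x) = u'(x) = -1 pointwise, so the identity holds for every test function. Hence v is the weak derivative of u.


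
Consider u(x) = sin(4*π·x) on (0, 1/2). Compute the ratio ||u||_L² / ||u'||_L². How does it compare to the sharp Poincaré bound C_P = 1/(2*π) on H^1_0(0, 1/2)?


||u||_L² / ||u'||_L² = 1/(4*π) < C_P = 1/(2*π).

u(x) = sin(4*π·x), so u'(x) = 4*π*cos(4*π*x).
Writing u(x) = A·sin(kπx/L) with A = 1 and k = 2, use ∫_0^L sin²(kπx/L) dx = L/2 and ∫_0^L cos²(kπx/L) dx = L/2.
u² = 1·sin²(4*π·x) and (u')² = 16*π^2·cos²(4*π·x), and each of sin², cos² integrates to L/2 = 1/4 over (0, 1/2).
∫_0^1/2 u² dx = 1/4, so ||u||_L² = 1/2.
∫_0^1/2 (u')² dx = 4*π^2, so ||u'||_L² = 2*π.
Ratio ||u||_L² / ||u'||_L² = 1/(4*π).
Sharp Poincaré constant on H^1_0(0, 1/2) is C_P = L/π = 1/(2*π), achieved by sin(2*π·x).
This is the k = 2 harmonic; the ratio L/(kπ) is strictly less than C_P = L/π, consistent with the sharp inequality ||u||_L² ≤ C_P ||u'||_L².


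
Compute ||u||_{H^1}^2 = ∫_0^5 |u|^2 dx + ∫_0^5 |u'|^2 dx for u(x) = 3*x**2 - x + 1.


||u||_{H^1}^2 = 37885/6

The H^1 norm (squared) on an interval (0, L) is
  ||u||_{H^1}^2 = ∫_0^L u(x)^2 dx + ∫_0^L u'(x)^2 dx.
Compute u'(x) = 6*x - 1.
Then u(x)^2 = 9*x**4 - 6*x**3 + 7*x**2 - 2*x + 1 and u'(x)^2 = 36*x**2 - 12*x + 1.
Integrate each monomial from 0 to 5 using ∫_0^5 c·x^n dx = c·5^(n+1)/(n+1):
  ∫_0^5 u(x)^2 dx = ∫_0^5 (9*x^4 - 6*x^3 + 7*x^2 - 2*x + 1) dx. Term by term:
    ∫_0^5 9*x^4 dx = 5625;  ∫_0^5 -6*x^3 dx = -1875/2;  ∫_0^5 7*x^2 dx = 875/3;
    ∫_0^5 -2*x dx = -25;  ∫_0^5 1 dx = 5.
  Sum: 5625 − 1875/2 + 875/3 − 25 + 5 = 29755/6.
  ∫_0^5 u'(x)^2 dx = ∫_0^5 (36*x^2 - 12*x + 1) dx. Term by term:
    ∫_0^5 36*x^2 dx = 1500;  ∫_0^5 -12*x dx = -150;  ∫_0^5 1 dx = 5.
  Sum: 1500 − 150 + 5 = 1355.
Adding: ||u||_{H^1}^2 = 29755/6 + 1355 = 37885/6.


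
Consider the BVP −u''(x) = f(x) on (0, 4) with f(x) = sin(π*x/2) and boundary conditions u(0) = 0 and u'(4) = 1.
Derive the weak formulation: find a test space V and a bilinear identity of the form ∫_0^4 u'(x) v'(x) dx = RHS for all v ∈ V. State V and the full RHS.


V = {v ∈ H^1(0, 4) : v(0) = 0} (test functions vanish at x = 0 where u is specified); weak form: ∫_0^4 u'v' dx = ∫_0^4 (sin(π*x/2)) v dx + v(4) for all v ∈ V.

Multiply both sides by a test function v and integrate from 0 to 4:
  ∫_0^4 −u''(x) v(x) dx = ∫_0^4 f(x) v(x) dx.
Integrate the LHS by parts once:
  ∫_0^4 −u'' v dx = −[u'(x) v(x)]_0^4 + ∫_0^4 u'(x) v'(x) dx.
Thus ∫_0^4 u'(x) v'(x) dx = ∫_0^4 f(x) v(x) dx + [u'(x) v(x)]_0^4.
Choose V so that boundary terms are either known or forced to vanish.
Mixed BC: u(0) = 0 (Dirichlet) and u'(4) = 1 (Neumann). Define V = {v ∈ H^1(0, 4) : v(0) = 0}. Then [u' v]_0^4 = u'(4)·v(4) − u'(0)·0 = v(4).
Weak formulation: find u (satisfying any essential BC) such that ∫_0^4 u'(x) v'(x) dx = ∫_0^4 f v dx + v(4) for all v ∈ V (Dirichlet at 0 absorbed into V; Neumann datum at x = 4 contributes the boundary term).
Substituting f(x) = sin(π*x/2), the right-hand side is ∫_0^4 (sin(π*x/2)) v dx + v(4).


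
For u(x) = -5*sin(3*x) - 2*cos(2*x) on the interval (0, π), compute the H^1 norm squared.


||u||_{H^1(0,π)}^2 = 120 + 135*π

u'(x) = 4*sin(2*x) - 15*cos(3*x).
Expand u² and (u')² and integrate term by term on (0, π), using: for integers n ≥ 1, ∫_0^π sin²(nx) dx = ∫_0^π cos²(nx) dx = π/2; for n ≠ n', ∫_0^π sin(nx)sin(n'x) dx = ∫_0^π cos(nx)cos(n'x) dx = 0; and by product-to-sum, ∫_0^π sin(nx)cos(n'x) dx = ½∫_0^π [sin((n+n')x) + sin((n−n')x)] dx, which is 0 when n+n' is even and 2n/(n²−n'²) when n+n' is odd (it need not vanish on (0, π)).
  u² squared terms: (-5)²·∫sin(3x)² dx = 25·π/2 = 25*π/2;  (-2)²·∫cos(2x)² dx = 4·π/2 = 2*π.
  u² cross terms: 2·(-5)·(-2)·∫sin(3x)·cos(2x) dx = 20·(6/5) = 24.
  So ∫_0^π u² dx = 25*π/2 + 2*π + 24 = 24 + 29*π/2.
  (u')² squared terms: (-15)²·∫cos(3x)² dx = 225·π/2 = 225*π/2;  (4)²·∫sin(2x)² dx = 16·π/2 = 8*π.
  (u')² cross terms: 2·(-15)·(4)·∫cos(3x)·sin(2x) dx = -120·(-4/5) = 96.
  So ∫_0^π (u')² dx = 225*π/2 + 8*π + 96 = 96 + 241*π/2.
||u||_{H^1}^2 = (24 + 29*π/2) + (96 + 241*π/2) = 120 + 135*π.
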